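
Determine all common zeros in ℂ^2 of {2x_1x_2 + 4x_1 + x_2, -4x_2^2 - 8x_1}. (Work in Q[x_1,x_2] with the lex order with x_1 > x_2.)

Compute a lex Gröbner basis by Buchberger's algorithm.
f_1 = 2x_1x_2 + 4x_1 + x_2, LT = x_1x_2.
f_2 = -8x_1 - 4x_2^2, LT = x_1.

S(f_1,f_2): lcm = x_1x_2. S = 2x_1 - 1/2x_2^3 + 1/2x_2.
  leading term x_1: subtract (-1/4)·f_2 from 2x_1 - 1/2x_2^3 + 1/2x_2 → -1/2x_2^3 - x_2^2 + 1/2x_2
  leading term x_2^3: no divisor's leading term divides it; move -1/2x_2^3 to the remainder.
  leading term x_2^2: no divisor's leading term divides it; move -x_2^2 to the remainder.
  leading term x_2: no divisor's leading term divides it; move 1/2x_2 to the remainder.
  remainder -1/2x_2^3 - x_2^2 + 1/2x_2 ≠ 0; add h_3 = -1/2x_2^3 - x_2^2 + 1/2x_2 to the basis.

The other S-polynomials (S(f_1,h_3), S(f_2,h_3)) all reduce to 0 modulo the current basis, so we have a Gröbner basis.
Inter-reduce: drop elements whose leading term is divisible by another's, tail-reduce, and make monic.
Reduced Gröbner basis: {x_1 + 1/2x_2^2, x_2^3 + 2x_2^2 - x_2}.

A lex Gröbner basis eliminates variables successively. Here x_2^3 + 2x_2^2 - x_2 depends only on x_2, with roots {0, -1 + sqrt(2), -sqrt(2) - 1}; lifting each root through the earlier basis elements recovers the full solutions.
  x_2 = 0: the earlier basis element becomes x_1 = 0, giving x_1 = 0 — point (0, 0).
  x_2 = -1 + sqrt(2): the earlier basis element becomes x_1 - sqrt(2) + 3/2 = 0, giving x_1 = -3/2 + sqrt(2) — point (-3/2 + sqrt(2), -1 + sqrt(2)).
  x_2 = -sqrt(2) - 1: the earlier basis element becomes x_1 + sqrt(2) + 3/2 = 0, giving x_1 = -3/2 - sqrt(2) — point (-3/2 - sqrt(2), -sqrt(2) - 1).
Check: every point annihilates each of the original generators.

{(0, 0), (-3/2 + sqrt(2), -1 + sqrt(2)), (-3/2 - sqrt(2), -sqrt(2) - 1)}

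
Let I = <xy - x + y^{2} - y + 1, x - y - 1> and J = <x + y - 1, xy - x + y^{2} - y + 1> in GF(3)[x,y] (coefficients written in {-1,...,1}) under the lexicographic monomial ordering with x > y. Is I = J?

Two ideals are equal iff their reduced Gröbner bases coincide (the reduced basis is unique for a fixed ordering).
Buchberger on the first generating set:
f_1 = xy - x + y^{2} - y + 1, LT = xy.
f_2 = x - y - 1, LT = x.

S(f_1,f_2): lcm = xy. S = -x - y^{2} + 1.
  reduce S modulo (f_1, f_2):
  remainder -y^{2} - y ≠ 0; add g_3 = -y^{2} - y to the basis.

The other S-polynomials (S(f_1,g_3), S(f_2,g_3)) all reduce to 0 modulo the current basis, so we have a Gröbner basis.
Inter-reduce: drop elements whose leading term is divisible by another's, tail-reduce, and make monic.
Reduced Gröbner basis: {x - y - 1, y^{2} + y}.

Buchberger on the second generating set:
h_1 = x + y - 1, LT = x.
h_2 = xy - x + y^{2} - y + 1, LT = xy.

S(h_1,h_2): lcm = xy. S = x - 1.
  reduce S modulo (h_1, h_2):
  remainder -y ≠ 0; add k_3 = -y to the basis.

The other S-polynomials (S(h_1,k_3), S(h_2,k_3)) all reduce to 0 modulo the current basis, so we have a Gröbner basis.
Inter-reduce: drop elements whose leading term is divisible by another's, tail-reduce, and make monic.
Reduced Gröbner basis: {x - 1, y}.

These differ, so the ideals are not equal.

No, the ideals differ.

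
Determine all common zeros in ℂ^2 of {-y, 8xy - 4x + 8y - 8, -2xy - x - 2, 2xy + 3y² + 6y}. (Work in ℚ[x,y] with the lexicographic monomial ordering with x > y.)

Compute a lex Gröbner basis by Buchberger's algorithm.
f_1 = -y, LT = y.
f_2 = 8xy - 4x + 8y - 8, LT = xy.
f_3 = -2xy - x - 2, LT = xy.
f_4 = 2xy + 3y² + 6y, LT = xy.

S(f_1,f_2): lcm = xy. S = ½x - y + 1.
  reduce S modulo (f_1, f_2, f_3, f_4):
  remainder ½x + 1 ≠ 0; add h_5 = ½x + 1 to the basis.

The other S-polynomials (S(f_1,f_3), S(f_1,f_4), S(f_2,f_3), S(f_2,f_4), S(f_3,f_4), S(f_1,h_5), S(f_2,h_5), S(f_3,h_5), S(f_4,h_5)) all reduce to 0 modulo the current basis, so we have a Gröbner basis.
Inter-reduce: drop elements whose leading term is divisible by another's, tail-reduce, and make monic.
Reduced Gröbner basis: {x + 2, y}.

Since the basis is lex-ordered, y is univariate in y. Its roots are {0}. Back-substituting each root into the other basis elements fixes the other coordinates.
  y = 0: the earlier basis element becomes x + 2 = 0, giving x = -2 — point (-2, 0).

{(-2, 0)}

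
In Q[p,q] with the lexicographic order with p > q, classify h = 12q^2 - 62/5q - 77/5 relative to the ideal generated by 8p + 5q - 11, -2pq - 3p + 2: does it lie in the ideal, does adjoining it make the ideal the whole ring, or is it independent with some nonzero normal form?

First compute the reduced Gröbner basis of I by Buchberger's algorithm.
f_1 = 8p + 5q - 11, LT = p.
f_2 = -2pq - 3p + 2, LT = pq.

S(f_1,f_2): lcm = pq. S = -3/2p + 5/8q^2 - 11/8q + 1.
  leading term p: subtract (-3/16)·f_1 from -3/2p + 5/8q^2 - 11/8q + 1 → 5/8q^2 - 7/16q - 17/16
  leading term q^2: no divisor's leading term divides it; move 5/8q^2 to the remainder.
  leading term q: no divisor's leading term divides it; move -7/16q to the remainder.
  leading term 1: no divisor's leading term divides it; move -17/16 to the remainder.
  remainder 5/8q^2 - 7/16q - 17/16 ≠ 0; add k_3 = 5/8q^2 - 7/16q - 17/16 to the basis.

S(f_1,k_3): leading monomials are coprime, so the S-polynomial reduces to 0 (Buchberger's first criterion).
S(f_2,k_3): lcm = pq^2. S = 11/5pq + 17/10p - q.
  leading term pq: subtract (11/40q)·f_1 from 11/5pq + 17/10p - q → 17/10p - 11/8q^2 + 81/40q
  leading term p: subtract (17/80)·f_1 from 17/10p - 11/8q^2 + 81/40q → -11/8q^2 + 77/80q + 187/80
  leading term q^2: subtract (-11/5)·k_3 from -11/8q^2 + 77/80q + 187/80 → 0
  remainder 0.

Every S-polynomial of the final basis reduces to 0, so we have a Gröbner basis.
Inter-reduce: drop elements whose leading term is divisible by another's, tail-reduce, and make monic.
Reduced Gröbner basis: {p + 5/8q - 11/8, q^2 - 7/10q - 17/10}.
Label its elements g_1 = p + 5/8q - 11/8, g_2 = q^2 - 7/10q - 17/10.

Reduce h = 12q^2 - 62/5q - 77/5 modulo G:
  leading term q^2: subtract (12)·g_2 from 12q^2 - 62/5q - 77/5 → -4q + 5
  leading term q: no divisor's leading term divides it; move -4q to the remainder.
  leading term 1: no divisor's leading term divides it; move 5 to the remainder.
  normal form = -4q + 5.
The normal form is nonzero, so h ∉ I. Since h minus its normal form lies in I, I + (h) = I + (r) where r = -4q + 5; decide whether this ideal is the whole ring.
Run Buchberger on G together with r (pairs among the g_i already reduce to 0 since G is a Gröbner basis):
g_1 = p + 5/8q - 11/8, LT = p.
g_2 = q^2 - 7/10q - 17/10, LT = q^2.
r = -4q + 5, LT = q.

S(g_1,g_2): leading monomials are coprime, so the S-polynomial reduces to 0 (Buchberger's first criterion).
S(g_1,r): leading monomials are coprime, so the S-polynomial reduces to 0 (Buchberger's first criterion).
S(g_2,r): lcm = q^2. S = 11/20q - 17/10.
  leading term q: subtract (-11/80)·r from 11/20q - 17/10 → -81/80
  leading term 1: no divisor's leading term divides it; move -81/80 to the remainder.
  remainder -81/80 ≠ 0; add m_4 = -81/80 to the basis.

S(g_1,m_4): leading monomials are coprime, so the S-polynomial reduces to 0 (Buchberger's first criterion).
S(g_2,m_4): leading monomials are coprime, so the S-polynomial reduces to 0 (Buchberger's first criterion).
S(r,m_4): leading monomials are coprime, so the S-polynomial reduces to 0 (Buchberger's first criterion).
Every S-polynomial of the final basis reduces to 0, so we have a Gröbner basis.
Inter-reduce: drop elements whose leading term is divisible by another's, tail-reduce, and make monic.
Reduced Gröbner basis: {1}.
The reduced Gröbner basis of I + (h) is {1}: the ideal is the whole ring, so the enlarged system has no common solution — adjoining h is inconsistent.

Adjoining 12q^2 - 62/5q - 77/5 makes the ideal the whole ring: the system is inconsistent.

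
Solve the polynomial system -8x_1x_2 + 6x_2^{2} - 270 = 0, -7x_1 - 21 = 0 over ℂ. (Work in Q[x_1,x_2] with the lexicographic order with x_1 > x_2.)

{(-3, -9), (-3, 5)}

Compute a lex Gröbner basis by Buchberger's algorithm.
f_1 = -8x_1x_2 + 6x_2^{2} - 270, LT = x_1x_2.
f_2 = -7x_1 - 21, LT = x_1.

S(f_1,f_2): lcm = x_1x_2. S = -\tfrac{3}{4}x_2^{2} - 3x_2 + \tfrac{135}{4}.
  reduce S modulo (f_1, f_2):
  remainder -\tfrac{3}{4}x_2^{2} - 3x_2 + \tfrac{135}{4} ≠ 0; add h_3 = -\tfrac{3}{4}x_2^{2} - 3x_2 + \tfrac{135}{4} to the basis.

The other S-polynomials (S(f_1,h_3), S(f_2,h_3)) all reduce to 0 modulo the current basis, so we have a Gröbner basis.
Inter-reduce: drop elements whose leading term is divisible by another's, tail-reduce, and make monic.
Reduced Gröbner basis: {x_1 + 3, x_2^{2} + 4x_2 - 45}.

The lex basis is triangular: the last element involves only x_2. Solving x_2^{2} + 4x_2 - 45 = 0 gives x_2 ∈ {-9, 5}; substituting each value into the earlier elements determines the remaining variables.
  x_2 = -9: the earlier basis element becomes x_1 + 3 = 0, giving x_1 = -3 — point (-3, -9).
  x_2 = 5: the earlier basis element becomes x_1 + 3 = 0, giving x_1 = -3 — point (-3, 5).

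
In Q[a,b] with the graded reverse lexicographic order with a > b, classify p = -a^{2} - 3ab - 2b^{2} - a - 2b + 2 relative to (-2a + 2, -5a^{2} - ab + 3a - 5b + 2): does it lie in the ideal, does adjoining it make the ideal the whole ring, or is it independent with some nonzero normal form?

First compute the reduced Gröbner basis of I by Buchberger's algorithm.
f_1 = -2a + 2, LT = a.
f_2 = -5a^{2} - ab + 3a - 5b + 2, LT = a^{2}.

S(f_1,f_2): lcm = a^{2}. S = -\tfrac{1}{5}ab - \tfrac{2}{5}a - b + \tfrac{2}{5}.
  leading term ab: subtract (\tfrac{1}{10}b)·f_1 from -\tfrac{1}{5}ab - \tfrac{2}{5}a - b + \tfrac{2}{5} → -\tfrac{2}{5}a - \tfrac{6}{5}b + \tfrac{2}{5}
  leading term a: subtract (\tfrac{1}{5})·f_1 from -\tfrac{2}{5}a - \tfrac{6}{5}b + \tfrac{2}{5} → -\tfrac{6}{5}b
  leading term b: no divisor's leading term divides it; move -\tfrac{6}{5}b to the remainder.
  remainder -\tfrac{6}{5}b ≠ 0; add h_3 = -\tfrac{6}{5}b to the basis.

The other S-polynomials (S(f_1,h_3), S(f_2,h_3)) all reduce to 0 modulo the current basis, so we have a Gröbner basis.
Inter-reduce: drop elements whose leading term is divisible by another's, tail-reduce, and make monic.
Reduced Gröbner basis: {a - 1, b}.
Label its elements g_1 = a - 1, g_2 = b.

Reduce p = -a^{2} - 3ab - 2b^{2} - a - 2b + 2 modulo G:
  leading term a^{2}: subtract (-a)·g_1 from -a^{2} - 3ab - 2b^{2} - a - 2b + 2 → -3ab - 2b^{2} - 2a - 2b + 2
  leading term ab: subtract (-3b)·g_1 from -3ab - 2b^{2} - 2a - 2b + 2 → -2b^{2} - 2a - 5b + 2
  leading term b^{2}: subtract (-2b)·g_2 from -2b^{2} - 2a - 5b + 2 → -2a - 5b + 2
  leading term a: subtract (-2)·g_1 from -2a - 5b + 2 → -5b
  leading term b: subtract (-5)·g_2 from -5b → 0
  normal form = 0.
Since the normal form is 0, p ∈ I.

-a^{2} - 3ab - 2b^{2} - a - 2b + 2 lies in I (it reduces to 0).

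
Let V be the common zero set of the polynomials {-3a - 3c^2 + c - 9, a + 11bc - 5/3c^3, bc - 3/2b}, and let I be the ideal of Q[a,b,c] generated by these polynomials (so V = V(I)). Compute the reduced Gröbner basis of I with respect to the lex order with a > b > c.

f_1 = -3a - 3c^2 + c - 9, LT = a.
f_2 = a + 11bc - 5/3c^3, LT = a.
f_3 = bc - 3/2b, LT = bc.

S(f_1,f_2): lcm = a. S = -11bc + 5/3c^3 + c^2 - 1/3c + 3.
  reduce S modulo (f_1, f_2, f_3):
  remainder -33/2b + 5/3c^3 + c^2 - 1/3c + 3 ≠ 0; add g_4 = -33/2b + 5/3c^3 + c^2 - 1/3c + 3 to the basis.

S(f_3,g_4): lcm = bc. S = -3/2b + 10/99c^4 + 2/33c^3 - 2/99c^2 + 2/11c.
  reduce S modulo (f_1, f_2, f_3, g_4):
  remainder 10/99c^4 - 1/11c^3 - 1/9c^2 + 7/33c - 3/11 ≠ 0; add g_5 = 10/99c^4 - 1/11c^3 - 1/9c^2 + 7/33c - 3/11 to the basis.

The other S-polynomials (S(f_1,f_3), S(f_2,f_3), S(f_1,g_4), S(f_2,g_4), S(f_1,g_5), S(f_2,g_5), S(f_3,g_5), S(g_4,g_5)) all reduce to 0 modulo the current basis, so we have a Gröbner basis.
Inter-reduce: drop elements whose leading term is divisible by another's, tail-reduce, and make monic.

G = {a + c^2 - 1/3c + 3, b - 10/99c^3 - 2/33c^2 + 2/99c - 2/11, c^4 - 9/10c^3 - 11/10c^2 + 21/10c - 27/10}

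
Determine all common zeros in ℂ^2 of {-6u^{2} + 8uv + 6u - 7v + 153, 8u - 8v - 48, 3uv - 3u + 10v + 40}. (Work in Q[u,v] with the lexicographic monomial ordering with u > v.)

Compute a lex Gröbner basis by Buchberger's algorithm.
f_1 = -6u^{2} + 8uv + 6u - 7v + 153, LT = u^{2}.
f_2 = 8u - 8v - 48, LT = u.
f_3 = 3uv - 3u + 10v + 40, LT = uv.

S(f_1,f_2): lcm = u^{2}. S = -\tfrac{1}{3}uv + 5u + \tfrac{7}{6}v - \tfrac{51}{2}.
  leading term uv: subtract (-\tfrac{1}{24}v)·f_2 from -\tfrac{1}{3}uv + 5u + \tfrac{7}{6}v - \tfrac{51}{2} → 5u - \tfrac{1}{3}v^{2} - \tfrac{5}{6}v - \tfrac{51}{2}
  leading term u: subtract (\tfrac{5}{8})·f_2 from 5u - \tfrac{1}{3}v^{2} - \tfrac{5}{6}v - \tfrac{51}{2} → -\tfrac{1}{3}v^{2} + \tfrac{25}{6}v + \tfrac{9}{2}
  leading term v^{2}: no divisor's leading term divides it; move -\tfrac{1}{3}v^{2} to the remainder.
  leading term v: no divisor's leading term divides it; move \tfrac{25}{6}v to the remainder.
  leading term 1: no divisor's leading term divides it; move \tfrac{9}{2} to the remainder.
  remainder -\tfrac{1}{3}v^{2} + \tfrac{25}{6}v + \tfrac{9}{2} ≠ 0; add h_4 = -\tfrac{1}{3}v^{2} + \tfrac{25}{6}v + \tfrac{9}{2} to the basis.

S(f_1,f_3): lcm = u^{2}v. S = u^{2} - \tfrac{4}{3}uv^{2} - \tfrac{13}{3}uv - \tfrac{40}{3}u + \tfrac{7}{6}v^{2} - \tfrac{51}{2}v.
  leading term u^{2}: subtract (-\tfrac{1}{6})·f_1 from u^{2} - \tfrac{4}{3}uv^{2} - \tfrac{13}{3}uv - \tfrac{40}{3}u + \tfrac{7}{6}v^{2} - \tfrac{51}{2}v → -\tfrac{4}{3}uv^{2} - 3uv - \tfrac{37}{3}u + \tfrac{7}{6}v^{2} - \tfrac{80}{3}v + \tfrac{51}{2}
  leading term uv^{2}: subtract (-\tfrac{1}{6}v^{2})·f_2 from -\tfrac{4}{3}uv^{2} - 3uv - \tfrac{37}{3}u + \tfrac{7}{6}v^{2} - \tfrac{80}{3}v + \tfrac{51}{2} → -3uv - \tfrac{37}{3}u - \tfrac{4}{3}v^{3} - \tfrac{41}{6}v^{2} - \tfrac{80}{3}v + \tfrac{51}{2}
  leading term uv: subtract (-\tfrac{3}{8}v)·f_2 from -3uv - \tfrac{37}{3}u - \tfrac{4}{3}v^{3} - \tfrac{41}{6}v^{2} - \tfrac{80}{3}v + \tfrac{51}{2} → -\tfrac{37}{3}u - \tfrac{4}{3}v^{3} - \tfrac{59}{6}v^{2} - \tfrac{134}{3}v + \tfrac{51}{2}
  leading term u: subtract (-\tfrac{37}{24})·f_2 from -\tfrac{37}{3}u - \tfrac{4}{3}v^{3} - \tfrac{59}{6}v^{2} - \tfrac{134}{3}v + \tfrac{51}{2} → -\tfrac{4}{3}v^{3} - \tfrac{59}{6}v^{2} - 57v - \tfrac{97}{2}
  leading term v^{3}: subtract (4v)·h_4 from -\tfrac{4}{3}v^{3} - \tfrac{59}{6}v^{2} - 57v - \tfrac{97}{2} → -\tfrac{53}{2}v^{2} - 75v - \tfrac{97}{2}
  leading term v^{2}: subtract (\tfrac{159}{2})·h_4 from -\tfrac{53}{2}v^{2} - 75v - \tfrac{97}{2} → -\tfrac{1625}{4}v - \tfrac{1625}{4}
  leading term v: no divisor's leading term divides it; move -\tfrac{1625}{4}v to the remainder.
  leading term 1: no divisor's leading term divides it; move -\tfrac{1625}{4} to the remainder.
  remainder -\tfrac{1625}{4}v - \tfrac{1625}{4} ≠ 0; add h_5 = -\tfrac{1625}{4}v - \tfrac{1625}{4} to the basis.

S(f_2,f_3): lcm = uv. S = u - v^{2} - \tfrac{28}{3}v - \tfrac{40}{3}.
  leading term u: subtract (\tfrac{1}{8})·f_2 from u - v^{2} - \tfrac{28}{3}v - \tfrac{40}{3} → -v^{2} - \tfrac{25}{3}v - \tfrac{22}{3}
  leading term v^{2}: subtract (3)·h_4 from -v^{2} - \tfrac{25}{3}v - \tfrac{22}{3} → -\tfrac{125}{6}v - \tfrac{125}{6}
  leading term v: subtract (\tfrac{2}{39})·h_5 from -\tfrac{125}{6}v - \tfrac{125}{6} → 0
  remainder 0.

S(f_1,h_4): leading monomials are coprime, so the S-polynomial reduces to 0 (Buchberger's first criterion).
S(f_2,h_4): leading monomials are coprime, so the S-polynomial reduces to 0 (Buchberger's first criterion).
S(f_3,h_4): lcm = uv^{2}. S = \tfrac{23}{2}uv + \tfrac{27}{2}u + \tfrac{10}{3}v^{2} + \tfrac{40}{3}v.
  leading term uv: subtract (\tfrac{23}{16}v)·f_2 from \tfrac{23}{2}uv + \tfrac{27}{2}u + \tfrac{10}{3}v^{2} + \tfrac{40}{3}v → \tfrac{27}{2}u + \tfrac{89}{6}v^{2} + \tfrac{247}{3}v
  leading term u: subtract (\tfrac{27}{16})·f_2 from \tfrac{27}{2}u + \tfrac{89}{6}v^{2} + \tfrac{247}{3}v → \tfrac{89}{6}v^{2} + \tfrac{575}{6}v + 81
  leading term v^{2}: subtract (-\tfrac{89}{2})·h_4 from \tfrac{89}{6}v^{2} + \tfrac{575}{6}v + 81 → \tfrac{1125}{4}v + \tfrac{1125}{4}
  leading term v: subtract (-\tfrac{9}{13})·h_5 from \tfrac{1125}{4}v + \tfrac{1125}{4} → 0
  remainder 0.

S(f_1,h_5): leading monomials are coprime, so the S-polynomial reduces to 0 (Buchberger's first criterion).
S(f_2,h_5): leading monomials are coprime, so the S-polynomial reduces to 0 (Buchberger's first criterion).
S(f_3,h_5): lcm = uv. S = -2u + \tfrac{10}{3}v + \tfrac{40}{3}.
  leading term u: subtract (-\tfrac{1}{4})·f_2 from -2u + \tfrac{10}{3}v + \tfrac{40}{3} → \tfrac{4}{3}v + \tfrac{4}{3}
  leading term v: subtract (-\tfrac{16}{4875})·h_5 from \tfrac{4}{3}v + \tfrac{4}{3} → 0
  remainder 0.

S(h_4,h_5): lcm = v^{2}. S = -\tfrac{27}{2}v - \tfrac{27}{2}.
  leading term v: subtract (\tfrac{54}{1625})·h_5 from -\tfrac{27}{2}v - \tfrac{27}{2} → 0
  remainder 0.

Every S-polynomial of the final basis reduces to 0, so we have a Gröbner basis.
Inter-reduce: drop elements whose leading term is divisible by another's, tail-reduce, and make monic.
Reduced Gröbner basis: {u - 5, v + 1}.

Since the basis is lex-ordered, v + 1 is univariate in v. Its roots are {-1}. Back-substituting each root into the other basis elements fixes the other coordinates.
  v = -1: the earlier basis element becomes u - 5 = 0, giving u = 5 — point (5, -1).

{(5, -1)}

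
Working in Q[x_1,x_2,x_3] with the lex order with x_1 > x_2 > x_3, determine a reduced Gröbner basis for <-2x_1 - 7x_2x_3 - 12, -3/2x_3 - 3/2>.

G = {x_1 - 7/2x_2 + 6, x_3 + 1}

f_1 = -2x_1 - 7x_2x_3 - 12, LT = x_1.
f_2 = -3/2x_3 - 3/2, LT = x_3.

S(f_1,f_2): leading monomials are coprime, so the S-polynomial reduces to 0 (Buchberger's first criterion).
Every S-polynomial of the final basis reduces to 0, so we have a Gröbner basis.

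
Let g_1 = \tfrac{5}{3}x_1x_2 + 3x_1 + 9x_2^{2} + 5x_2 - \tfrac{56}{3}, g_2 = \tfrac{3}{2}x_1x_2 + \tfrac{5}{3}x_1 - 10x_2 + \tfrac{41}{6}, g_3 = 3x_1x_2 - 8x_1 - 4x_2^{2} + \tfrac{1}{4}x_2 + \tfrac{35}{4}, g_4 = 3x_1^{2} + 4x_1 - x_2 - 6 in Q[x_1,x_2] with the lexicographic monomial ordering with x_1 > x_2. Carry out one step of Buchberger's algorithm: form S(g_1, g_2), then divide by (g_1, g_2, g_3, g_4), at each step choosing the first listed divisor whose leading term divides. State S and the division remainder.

lcm(LM(g_1), LM(g_2)) = x_1x_2.
S = (lcm/LT(g_1))·g_1 − (lcm/LT(g_2))·g_2 = \tfrac{31}{45}x_1 + \tfrac{27}{5}x_2^{2} + \tfrac{29}{3}x_2 - \tfrac{709}{45}.
Reduce S modulo (g_1, g_2, g_3, g_4) in that order:
  leading term x_1: no divisor's leading term divides it; move \tfrac{31}{45}x_1 to the remainder.
  leading term x_2^{2}: no divisor's leading term divides it; move \tfrac{27}{5}x_2^{2} to the remainder.
  leading term x_2: no divisor's leading term divides it; move \tfrac{29}{3}x_2 to the remainder.
  leading term 1: no divisor's leading term divides it; move -\tfrac{709}{45} to the remainder.
The remainder \tfrac{31}{45}x_1 + \tfrac{27}{5}x_2^{2} + \tfrac{29}{3}x_2 - \tfrac{709}{45} is nonzero, so it would be added as the next basis element.
An S-polynomial is built so that the two leading terms cancel; whether anything survives reduction is exactly the Gröbner-basis criterion.

S(g_1, g_2) = \tfrac{31}{45}x_1 + \tfrac{27}{5}x_2^{2} + \tfrac{29}{3}x_2 - \tfrac{709}{45}; remainder on division = \tfrac{31}{45}x_1 + \tfrac{27}{5}x_2^{2} + \tfrac{29}{3}x_2 - \tfrac{709}{45}.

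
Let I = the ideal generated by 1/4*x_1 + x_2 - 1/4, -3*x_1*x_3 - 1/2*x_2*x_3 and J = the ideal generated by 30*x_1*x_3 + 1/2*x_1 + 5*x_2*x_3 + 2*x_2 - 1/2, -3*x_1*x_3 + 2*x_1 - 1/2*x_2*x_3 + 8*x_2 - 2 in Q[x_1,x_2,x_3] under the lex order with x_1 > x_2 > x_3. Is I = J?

Yes, the ideals are equal.

Two ideals are equal iff their reduced Gröbner bases coincide (the reduced basis is unique for a fixed ordering).
Buchberger on the first generating set:
f_1 = 1/4*x_1 + x_2 - 1/4, LT = x_1.
f_2 = -3*x_1*x_3 - 1/2*x_2*x_3, LT = x_1*x_3.

S(f_1,f_2): lcm = x_1*x_3. S = 23/6*x_2*x_3 - x_3.
  leading term x_2*x_3: no divisor's leading term divides it; move 23/6*x_2*x_3 to the remainder.
  leading term x_3: no divisor's leading term divides it; move -x_3 to the remainder.
  remainder 23/6*x_2*x_3 - x_3 ≠ 0; add g_3 = 23/6*x_2*x_3 - x_3 to the basis.

The other S-polynomials (S(f_1,g_3), S(f_2,g_3)) all reduce to 0 modulo the current basis, so we have a Gröbner basis.
Inter-reduce: drop elements whose leading term is divisible by another's, tail-reduce, and make monic.
Reduced Gröbner basis: {x_1 + 4*x_2 - 1, x_2*x_3 - 6/23*x_3}.

Buchberger on the second generating set:
h_1 = 30*x_1*x_3 + 1/2*x_1 + 5*x_2*x_3 + 2*x_2 - 1/2, LT = x_1*x_3.
h_2 = -3*x_1*x_3 + 2*x_1 - 1/2*x_2*x_3 + 8*x_2 - 2, LT = x_1*x_3.

S(h_1,h_2): lcm = x_1*x_3. S = 41/60*x_1 + 41/15*x_2 - 41/60.
  leading term x_1: no divisor's leading term divides it; move 41/60*x_1 to the remainder.
  leading term x_2: no divisor's leading term divides it; move 41/15*x_2 to the remainder.
  leading term 1: no divisor's leading term divides it; move -41/60 to the remainder.
  remainder 41/60*x_1 + 41/15*x_2 - 41/60 ≠ 0; add k_3 = 41/60*x_1 + 41/15*x_2 - 41/60 to the basis.

S(h_1,k_3): lcm = x_1*x_3. S = 1/60*x_1 - 23/6*x_2*x_3 + 1/15*x_2 + x_3 - 1/60.
  leading term x_1: subtract (1/41)·k_3 from 1/60*x_1 - 23/6*x_2*x_3 + 1/15*x_2 + x_3 - 1/60 → -23/6*x_2*x_3 + x_3
  leading term x_2*x_3: no divisor's leading term divides it; move -23/6*x_2*x_3 to the remainder.
  leading term x_3: no divisor's leading term divides it; move x_3 to the remainder.
  remainder -23/6*x_2*x_3 + x_3 ≠ 0; add k_4 = -23/6*x_2*x_3 + x_3 to the basis.

The other S-polynomials (S(h_2,k_3), S(h_1,k_4), S(h_2,k_4), S(k_3,k_4)) all reduce to 0 modulo the current basis, so we have a Gröbner basis.
Inter-reduce: drop elements whose leading term is divisible by another's, tail-reduce, and make monic.
Reduced Gröbner basis: {x_1 + 4*x_2 - 1, x_2*x_3 - 6/23*x_3}.

Same reduced basis, so the two generating sets span the same ideal.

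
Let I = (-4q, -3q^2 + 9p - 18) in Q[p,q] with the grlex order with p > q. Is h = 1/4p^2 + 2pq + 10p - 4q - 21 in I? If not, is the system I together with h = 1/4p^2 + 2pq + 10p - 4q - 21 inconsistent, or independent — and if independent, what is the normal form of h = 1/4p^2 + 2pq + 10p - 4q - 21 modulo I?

1/4p^2 + 2pq + 10p - 4q - 21 lies in I (it reduces to 0).

First compute the reduced Gröbner basis of I by Buchberger's algorithm.
f_1 = -4q, LT = q.
f_2 = -3q^2 + 9p - 18, LT = q^2.

S(f_1,f_2): lcm = q^2. S = 3p - 6.
  leading term p: no divisor's leading term divides it; move 3p to the remainder.
  leading term 1: no divisor's leading term divides it; move -6 to the remainder.
  remainder 3p - 6 ≠ 0; add k_3 = 3p - 6 to the basis.

S(f_1,k_3): leading monomials are coprime, so the S-polynomial reduces to 0 (Buchberger's first criterion).
S(f_2,k_3): leading monomials are coprime, so the S-polynomial reduces to 0 (Buchberger's first criterion).
Every S-polynomial of the final basis reduces to 0, so we have a Gröbner basis.
Inter-reduce: drop elements whose leading term is divisible by another's, tail-reduce, and make monic.
Reduced Gröbner basis: {p - 2, q}.
Label its elements g_1 = p - 2, g_2 = q.

Reduce h = 1/4p^2 + 2pq + 10p - 4q - 21 modulo G:
  leading term p^2: subtract (1/4p)·g_1 from 1/4p^2 + 2pq + 10p - 4q - 21 → 2pq + 21/2p - 4q - 21
  leading term pq: subtract (2q)·g_1 from 2pq + 21/2p - 4q - 21 → 21/2p - 21
  leading term p: subtract (21/2)·g_1 from 21/2p - 21 → 0
  normal form = 0.
Since the normal form is 0, h ∈ I.

Ideal membership is decidable via reduction modulo a Gröbner basis.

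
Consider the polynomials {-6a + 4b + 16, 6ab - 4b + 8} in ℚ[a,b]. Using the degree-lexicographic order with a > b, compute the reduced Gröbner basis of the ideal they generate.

f_1 = -6a + 4b + 16, LT = a.
f_2 = 6ab - 4b + 8, LT = ab.

S(f_1,f_2): lcm = ab. S = -⅔b² - 2b - 4/3.
  leading term b²: no divisor's leading term divides it; move -⅔b² to the remainder.
  leading term b: no divisor's leading term divides it; move -2b to the remainder.
  leading term 1: no divisor's leading term divides it; move -4/3 to the remainder.
  remainder -⅔b² - 2b - 4/3 ≠ 0; add g_3 = -⅔b² - 2b - 4/3 to the basis.

The other S-polynomials (S(f_1,g_3), S(f_2,g_3)) all reduce to 0 modulo the current basis, so we have a Gröbner basis.
Inter-reduce: drop elements whose leading term is divisible by another's, tail-reduce, and make monic.

G = {b² + 3b + 2, a - ⅔b - 8/3}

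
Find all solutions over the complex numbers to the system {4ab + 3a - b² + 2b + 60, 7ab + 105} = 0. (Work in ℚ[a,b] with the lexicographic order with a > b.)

Compute a lex Gröbner basis by Buchberger's algorithm.
f_1 = 4ab + 3a - b² + 2b + 60, LT = ab.
f_2 = 7ab + 105, LT = ab.

S(f_1,f_2): lcm = ab. S = ¾a - ¼b² + ½b.
  leading term a: no divisor's leading term divides it; move ¾a to the remainder.
  leading term b²: no divisor's leading term divides it; move -¼b² to the remainder.
  leading term b: no divisor's leading term divides it; move ½b to the remainder.
  remainder ¾a - ¼b² + ½b ≠ 0; add h_3 = ¾a - ¼b² + ½b to the basis.

S(f_1,h_3): lcm = ab. S = ¾a + ⅓b³ - 11/12b² + ½b + 15.
  leading term a: subtract (1)·h_3 from ¾a + ⅓b³ - 11/12b² + ½b + 15 → ⅓b³ - ⅔b² + 15
  leading term b³: no divisor's leading term divides it; move ⅓b³ to the remainder.
  leading term b²: no divisor's leading term divides it; move -⅔b² to the remainder.
  leading term 1: no divisor's leading term divides it; move 15 to the remainder.
  remainder ⅓b³ - ⅔b² + 15 ≠ 0; add h_4 = ⅓b³ - ⅔b² + 15 to the basis.

The other S-polynomials (S(f_2,h_3), S(f_1,h_4), S(f_2,h_4), S(h_3,h_4)) all reduce to 0 modulo the current basis, so we have a Gröbner basis.
Inter-reduce: drop elements whose leading term is divisible by another's, tail-reduce, and make monic.
Reduced Gröbner basis: {a - ⅓b² + ⅔b, b³ - 2b² + 45}.

Since the basis is lex-ordered, b³ - 2b² + 45 is univariate in b. Its roots are {-3, 5/2 - sqrt(35)*I/2, 5/2 + sqrt(35)*I/2}. Back-substituting each root into the other basis elements fixes the other coordinates.
  b = -3: the earlier basis element becomes a - 5 = 0, giving a = 5 — point (5, -3).
  b = 5/2 - sqrt(35)*I/2: the earlier basis element becomes a + 5/2 + sqrt(35)*I/2 = 0, giving a = -5/2 - sqrt(35)*I/2 — point (-5/2 - sqrt(35)*I/2, 5/2 - sqrt(35)*I/2).
  b = 5/2 + sqrt(35)*I/2: the earlier basis element becomes a + 5/2 - sqrt(35)*I/2 = 0, giving a = -5/2 + sqrt(35)*I/2 — point (-5/2 + sqrt(35)*I/2, 5/2 + sqrt(35)*I/2).
Substituting each solution back into the original system confirms all equations vanish.
A lex Gröbner basis triangularizes the system, enabling back-substitution.

{(5, -3), (-5/2 - sqrt(35)*I/2, 5/2 - sqrt(35)*I/2), (-5/2 + sqrt(35)*I/2, 5/2 + sqrt(35)*I/2)}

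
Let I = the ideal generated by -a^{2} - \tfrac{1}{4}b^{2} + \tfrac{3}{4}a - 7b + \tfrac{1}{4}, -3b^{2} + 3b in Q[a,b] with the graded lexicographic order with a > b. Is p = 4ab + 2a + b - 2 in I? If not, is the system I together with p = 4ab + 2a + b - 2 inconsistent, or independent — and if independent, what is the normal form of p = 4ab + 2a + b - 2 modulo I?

First compute the reduced Gröbner basis of I by Buchberger's algorithm.
f_1 = -a^{2} - \tfrac{1}{4}b^{2} + \tfrac{3}{4}a - 7b + \tfrac{1}{4}, LT = a^{2}.
f_2 = -3b^{2} + 3b, LT = b^{2}.

The S-polynomials (S(f_1,f_2)) all reduce to 0 modulo the current basis, so we have a Gröbner basis.
Inter-reduce: drop elements whose leading term is divisible by another's, tail-reduce, and make monic.
Reduced Gröbner basis: {a^{2} - \tfrac{3}{4}a + \tfrac{29}{4}b - \tfrac{1}{4}, b^{2} - b}.
Label its elements g_1 = a^{2} - \tfrac{3}{4}a + \tfrac{29}{4}b - \tfrac{1}{4}, g_2 = b^{2} - b.

Reduce p = 4ab + 2a + b - 2 modulo G:
  leading term ab: no divisor's leading term divides it; move 4ab to the remainder.
  leading term a: no divisor's leading term divides it; move 2a to the remainder.
  leading term b: no divisor's leading term divides it; move b to the remainder.
  leading term 1: no divisor's leading term divides it; move -2 to the remainder.
  normal form = 4ab + 2a + b - 2.
The normal form is nonzero, so p ∉ I. Since p minus its normal form lies in I, I + (p) = I + (r) where r = 4ab + 2a + b - 2; decide whether this ideal is the whole ring.
Run Buchberger on G together with r (pairs among the g_i already reduce to 0 since G is a Gröbner basis):
g_1 = a^{2} - \tfrac{3}{4}a + \tfrac{29}{4}b - \tfrac{1}{4}, LT = a^{2}.
g_2 = b^{2} - b, LT = b^{2}.
r = 4ab + 2a + b - 2, LT = ab.

S(g_1,r): lcm = a^{2}b. S = -\tfrac{1}{2}a^{2} - ab + \tfrac{29}{4}b^{2} + \tfrac{1}{2}a - \tfrac{1}{4}b.
  leading term a^{2}: subtract (-\tfrac{1}{2})·g_1 from -\tfrac{1}{2}a^{2} - ab + \tfrac{29}{4}b^{2} + \tfrac{1}{2}a - \tfrac{1}{4}b → -ab + \tfrac{29}{4}b^{2} + \tfrac{1}{8}a + \tfrac{27}{8}b - \tfrac{1}{8}
  leading term ab: subtract (-\tfrac{1}{4})·r from -ab + \tfrac{29}{4}b^{2} + \tfrac{1}{8}a + \tfrac{27}{8}b - \tfrac{1}{8} → \tfrac{29}{4}b^{2} + \tfrac{5}{8}a + \tfrac{29}{8}b - \tfrac{5}{8}
  leading term b^{2}: subtract (\tfrac{29}{4})·g_2 from \tfrac{29}{4}b^{2} + \tfrac{5}{8}a + \tfrac{29}{8}b - \tfrac{5}{8} → \tfrac{5}{8}a + \tfrac{87}{8}b - \tfrac{5}{8}
  leading term a: no divisor's leading term divides it; move \tfrac{5}{8}a to the remainder.
  leading term b: no divisor's leading term divides it; move \tfrac{87}{8}b to the remainder.
  leading term 1: no divisor's leading term divides it; move -\tfrac{5}{8} to the remainder.
  remainder \tfrac{5}{8}a + \tfrac{87}{8}b - \tfrac{5}{8} ≠ 0; add m_4 = \tfrac{5}{8}a + \tfrac{87}{8}b - \tfrac{5}{8} to the basis.

S(g_2,r): lcm = ab^{2}. S = -\tfrac{3}{2}ab - \tfrac{1}{4}b^{2} + \tfrac{1}{2}b.
  leading term ab: subtract (-\tfrac{3}{8})·r from -\tfrac{3}{2}ab - \tfrac{1}{4}b^{2} + \tfrac{1}{2}b → -\tfrac{1}{4}b^{2} + \tfrac{3}{4}a + \tfrac{7}{8}b - \tfrac{3}{4}
  leading term b^{2}: subtract (-\tfrac{1}{4})·g_2 from -\tfrac{1}{4}b^{2} + \tfrac{3}{4}a + \tfrac{7}{8}b - \tfrac{3}{4} → \tfrac{3}{4}a + \tfrac{5}{8}b - \tfrac{3}{4}
  leading term a: subtract (\tfrac{6}{5})·m_4 from \tfrac{3}{4}a + \tfrac{5}{8}b - \tfrac{3}{4} → -\tfrac{497}{40}b
  leading term b: no divisor's leading term divides it; move -\tfrac{497}{40}b to the remainder.
  remainder -\tfrac{497}{40}b ≠ 0; add m_5 = -\tfrac{497}{40}b to the basis.

The other S-polynomials (S(g_1,g_2), S(g_1,m_4), S(g_2,m_4), S(r,m_4), S(g_1,m_5), S(g_2,m_5), S(r,m_5), S(m_4,m_5)) all reduce to 0 modulo the current basis, so we have a Gröbner basis.
Inter-reduce: drop elements whose leading term is divisible by another's, tail-reduce, and make monic.
Reduced Gröbner basis: {a - 1, b}.
The reduced Gröbner basis of I + (p) is {a - 1, b} ≠ {1}, a proper ideal, so the enlarged system stays consistent: p is independent of I, with normal form 4ab + 2a + b - 2.

4ab + 2a + b - 2 is independent of I; its normal form modulo I is 4ab + 2a + b - 2.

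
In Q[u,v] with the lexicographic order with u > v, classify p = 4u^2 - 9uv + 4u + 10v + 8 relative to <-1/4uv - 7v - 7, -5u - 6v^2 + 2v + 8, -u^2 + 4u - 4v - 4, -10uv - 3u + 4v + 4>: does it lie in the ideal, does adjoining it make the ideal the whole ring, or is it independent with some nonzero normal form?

First compute the reduced Gröbner basis of I by Buchberger's algorithm.
f_1 = -1/4uv - 7v - 7, LT = uv.
f_2 = -5u - 6v^2 + 2v + 8, LT = u.
f_3 = -u^2 + 4u - 4v - 4, LT = u^2.
f_4 = -10uv - 3u + 4v + 4, LT = uv.

S(f_1,f_2): lcm = uv. S = -6/5v^3 + 2/5v^2 + 148/5v + 28.
  leading term v^3: no divisor's leading term divides it; move -6/5v^3 to the remainder.
  leading term v^2: no divisor's leading term divides it; move 2/5v^2 to the remainder.
  leading term v: no divisor's leading term divides it; move 148/5v to the remainder.
  leading term 1: no divisor's leading term divides it; move 28 to the remainder.
  remainder -6/5v^3 + 2/5v^2 + 148/5v + 28 ≠ 0; add h_5 = -6/5v^3 + 2/5v^2 + 148/5v + 28 to the basis.

S(f_1,f_3): lcm = u^2v. S = 32uv + 28u - 4v^2 - 4v.
  leading term uv: subtract (-128)·f_1 from 32uv + 28u - 4v^2 - 4v → 28u - 4v^2 - 900v - 896
  leading term u: subtract (-28/5)·f_2 from 28u - 4v^2 - 900v - 896 → -188/5v^2 - 4444/5v - 4256/5
  leading term v^2: no divisor's leading term divides it; move -188/5v^2 to the remainder.
  leading term v: no divisor's leading term divides it; move -4444/5v to the remainder.
  leading term 1: no divisor's leading term divides it; move -4256/5 to the remainder.
  remainder -188/5v^2 - 4444/5v - 4256/5 ≠ 0; add h_6 = -188/5v^2 - 4444/5v - 4256/5 to the basis.

S(f_1,f_4): lcm = uv. S = -3/10u + 142/5v + 142/5.
  leading term u: subtract (3/50)·f_2 from -3/10u + 142/5v + 142/5 → 9/25v^2 + 707/25v + 698/25
  leading term v^2: subtract (-9/940)·h_6 from 9/25v^2 + 707/25v + 698/25 → 4646/235v + 4646/235
  leading term v: no divisor's leading term divides it; move 4646/235v to the remainder.
  leading term 1: no divisor's leading term divides it; move 4646/235 to the remainder.
  remainder 4646/235v + 4646/235 ≠ 0; add h_7 = 4646/235v + 4646/235 to the basis.

The other S-polynomials (S(f_2,f_3), S(f_2,f_4), S(f_3,f_4), S(f_1,h_5), S(f_2,h_5), S(f_3,h_5), S(f_4,h_5), S(f_1,h_6), S(f_2,h_6), S(f_3,h_6), S(f_4,h_6), S(h_5,h_6), S(f_1,h_7), S(f_2,h_7), S(f_3,h_7), S(f_4,h_7), S(h_5,h_7), S(h_6,h_7)) all reduce to 0 modulo the current basis, so we have a Gröbner basis.
Inter-reduce: drop elements whose leading term is divisible by another's, tail-reduce, and make monic.
Reduced Gröbner basis: {u, v + 1}.
Label its elements g_1 = u, g_2 = v + 1.

Reduce p = 4u^2 - 9uv + 4u + 10v + 8 modulo G:
  leading term u^2: subtract (4u)·g_1 from 4u^2 - 9uv + 4u + 10v + 8 → -9uv + 4u + 10v + 8
  leading term uv: subtract (-9v)·g_1 from -9uv + 4u + 10v + 8 → 4u + 10v + 8
  leading term u: subtract (4)·g_1 from 4u + 10v + 8 → 10v + 8
  leading term v: subtract (10)·g_2 from 10v + 8 → -2
  leading term 1: no divisor's leading term divides it; move -2 to the remainder.
  normal form = -2.
The normal form is nonzero, so p ∉ I. Since p minus its normal form lies in I, I + (p) = I + (r) where r = -2; decide whether this ideal is the whole ring.
Here r = -2 is a nonzero constant, hence a unit: 1 ∈ I + (p), the Gröbner basis of I + (p) is {1}, and the enlarged system has no common solution — adjoining p is inconsistent.

Adjoining 4u^2 - 9uv + 4u + 10v + 8 makes the ideal the whole ring: the system is inconsistent.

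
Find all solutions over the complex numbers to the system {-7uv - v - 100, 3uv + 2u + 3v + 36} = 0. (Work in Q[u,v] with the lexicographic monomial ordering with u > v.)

Compute a lex Gröbner basis by Buchberger's algorithm.
f_1 = -7uv - v - 100, LT = uv.
f_2 = 3uv + 2u + 3v + 36, LT = uv.

S(f_1,f_2): lcm = uv. S = -2/3u - 6/7v + 16/7.
  leading term u: no divisor's leading term divides it; move -2/3u to the remainder.
  leading term v: no divisor's leading term divides it; move -6/7v to the remainder.
  leading term 1: no divisor's leading term divides it; move 16/7 to the remainder.
  remainder -2/3u - 6/7v + 16/7 ≠ 0; add h_3 = -2/3u - 6/7v + 16/7 to the basis.

S(f_1,h_3): lcm = uv. S = -9/7v^2 + 25/7v + 100/7.
  leading term v^2: no divisor's leading term divides it; move -9/7v^2 to the remainder.
  leading term v: no divisor's leading term divides it; move 25/7v to the remainder.
  leading term 1: no divisor's leading term divides it; move 100/7 to the remainder.
  remainder -9/7v^2 + 25/7v + 100/7 ≠ 0; add h_4 = -9/7v^2 + 25/7v + 100/7 to the basis.

S(f_2,h_3): lcm = uv. S = 2/3u - 9/7v^2 + 31/7v + 12.
  leading term u: subtract (-1)·h_3 from 2/3u - 9/7v^2 + 31/7v + 12 → -9/7v^2 + 25/7v + 100/7
  leading term v^2: subtract (1)·h_4 from -9/7v^2 + 25/7v + 100/7 → 0
  remainder 0.

S(f_1,h_4): lcm = uv^2. S = 25/9uv + 100/9u + 1/7v^2 + 100/7v.
  leading term uv: subtract (-25/63)·f_1 from 25/9uv + 100/9u + 1/7v^2 + 100/7v → 100/9u + 1/7v^2 + 125/9v - 2500/63
  leading term u: subtract (-50/3)·h_3 from 100/9u + 1/7v^2 + 125/9v - 2500/63 → 1/7v^2 - 25/63v - 100/63
  leading term v^2: subtract (-1/9)·h_4 from 1/7v^2 - 25/63v - 100/63 → 0
  remainder 0.

S(f_2,h_4): lcm = uv^2. S = 31/9uv + 100/9u + v^2 + 12v.
  leading term uv: subtract (-31/63)·f_1 from 31/9uv + 100/9u + v^2 + 12v → 100/9u + v^2 + 725/63v - 3100/63
  leading term u: subtract (-50/3)·h_3 from 100/9u + v^2 + 725/63v - 3100/63 → v^2 - 25/9v - 100/9
  leading term v^2: subtract (-7/9)·h_4 from v^2 - 25/9v - 100/9 → 0
  remainder 0.

S(h_3,h_4): leading monomials are coprime, so the S-polynomial reduces to 0 (Buchberger's first criterion).
Every S-polynomial of the final basis reduces to 0, so we have a Gröbner basis.
Inter-reduce: drop elements whose leading term is divisible by another's, tail-reduce, and make monic.
Reduced Gröbner basis: {u + 9/7v - 24/7, v^2 - 25/9v - 100/9}.

Since the basis is lex-ordered, v^2 - 25/9v - 100/9 is univariate in v. Its roots are {-20/9, 5}. Back-substituting each root into the other basis elements fixes the other coordinates.
  v = -20/9: the earlier basis element becomes u - 44/7 = 0, giving u = 44/7 — point (44/7, -20/9).
  v = 5: the earlier basis element becomes u + 3 = 0, giving u = -3 — point (-3, 5).
Substituting each solution back into the original system confirms all equations vanish.

{(44/7, -20/9), (-3, 5)}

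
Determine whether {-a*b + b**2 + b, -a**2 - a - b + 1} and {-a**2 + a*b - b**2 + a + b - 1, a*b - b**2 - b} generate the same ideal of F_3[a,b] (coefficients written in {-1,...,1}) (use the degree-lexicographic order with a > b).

No, the ideals differ.

Two ideals are equal iff their reduced Gröbner bases coincide (the reduced basis is unique for a fixed ordering).
Buchberger on the first generating set:
f_1 = -a*b + b**2 + b, LT = a*b.
f_2 = -a**2 - a - b + 1, LT = a**2.

S(f_1,f_2): lcm = a**2*b. S = -a*b**2 + a*b - b**2 + b.
  reduce S modulo (f_1, f_2):
  remainder -b**3 - b**2 - b ≠ 0; add g_3 = -b**3 - b**2 - b to the basis.

The other S-polynomials (S(f_1,g_3), S(f_2,g_3)) all reduce to 0 modulo the current basis, so we have a Gröbner basis.
Inter-reduce: drop elements whose leading term is divisible by another's, tail-reduce, and make monic.
Reduced Gröbner basis: {b**3 + b**2 + b, a**2 + a + b - 1, a*b - b**2 - b}.

Buchberger on the second generating set:
h_1 = -a**2 + a*b - b**2 + a + b - 1, LT = a**2.
h_2 = a*b - b**2 - b, LT = a*b.

S(h_1,h_2): lcm = a**2*b. S = b**3 - b**2 + b.
  reduce S modulo (h_1, h_2):
  remainder b**3 - b**2 + b ≠ 0; add k_3 = b**3 - b**2 + b to the basis.

The other S-polynomials (S(h_1,k_3), S(h_2,k_3)) all reduce to 0 modulo the current basis, so we have a Gröbner basis.
Inter-reduce: drop elements whose leading term is divisible by another's, tail-reduce, and make monic.
Reduced Gröbner basis: {b**3 - b**2 + b, a**2 - a + b + 1, a*b - b**2 - b}.

These differ, so the ideals are not equal.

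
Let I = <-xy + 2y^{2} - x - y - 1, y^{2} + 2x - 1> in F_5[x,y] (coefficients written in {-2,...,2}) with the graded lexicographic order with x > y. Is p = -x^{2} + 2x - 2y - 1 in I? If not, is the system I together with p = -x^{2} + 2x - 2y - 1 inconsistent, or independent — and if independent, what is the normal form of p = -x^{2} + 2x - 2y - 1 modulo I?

First compute the reduced Gröbner basis of I by Buchberger's algorithm.
f_1 = -xy + 2y^{2} - x - y - 1, LT = xy.
f_2 = y^{2} + 2x - 1, LT = y^{2}.

S(f_1,f_2): lcm = xy^{2}. S = -2y^{3} - 2x^{2} + xy + y^{2} + x + y.
  leading term y^{3}: subtract (-2y)·f_2 from -2y^{3} - 2x^{2} + xy + y^{2} + x + y → -2x^{2} + y^{2} + x - y
  leading term x^{2}: no divisor's leading term divides it; move -2x^{2} to the remainder.
  leading term y^{2}: subtract (1)·f_2 from y^{2} + x - y → -x - y + 1
  leading term x: no divisor's leading term divides it; move -x to the remainder.
  leading term y: no divisor's leading term divides it; move -y to the remainder.
  leading term 1: no divisor's leading term divides it; move 1 to the remainder.
  remainder -2x^{2} - x - y + 1 ≠ 0; add h_3 = -2x^{2} - x - y + 1 to the basis.

The other S-polynomials (S(f_1,h_3), S(f_2,h_3)) all reduce to 0 modulo the current basis, so we have a Gröbner basis.
Inter-reduce: drop elements whose leading term is divisible by another's, tail-reduce, and make monic.
Reduced Gröbner basis: {x^{2} - 2x - 2y + 2, xy + y - 1, y^{2} + 2x - 1}.
Label its elements g_1 = x^{2} - 2x - 2y + 2, g_2 = xy + y - 1, g_3 = y^{2} + 2x - 1.

Reduce p = -x^{2} + 2x - 2y - 1 modulo G:
  leading term x^{2}: subtract (-1)·g_1 from -x^{2} + 2x - 2y - 1 → y + 1
  leading term y: no divisor's leading term divides it; move y to the remainder.
  leading term 1: no divisor's leading term divides it; move 1 to the remainder.
  normal form = y + 1.
The normal form is nonzero, so p ∉ I. Since p minus its normal form lies in I, I + (p) = I + (r) where r = y + 1; decide whether this ideal is the whole ring.
Run Buchberger on G together with r (pairs among the g_i already reduce to 0 since G is a Gröbner basis):
g_1 = x^{2} - 2x - 2y + 2, LT = x^{2}.
g_2 = xy + y - 1, LT = xy.
g_3 = y^{2} + 2x - 1, LT = y^{2}.
r = y + 1, LT = y.

S(g_2,r): lcm = xy. S = -x + y - 1.
  leading term x: no divisor's leading term divides it; move -x to the remainder.
  leading term y: subtract (1)·r from y - 1 → -2
  leading term 1: no divisor's leading term divides it; move -2 to the remainder.
  remainder -x - 2 ≠ 0; add m_5 = -x - 2 to the basis.

S(g_3,r): lcm = y^{2}. S = 2x - y - 1.
  leading term x: subtract (-2)·m_5 from 2x - y - 1 → -y
  leading term y: subtract (-1)·r from -y → 1
  leading term 1: no divisor's leading term divides it; move 1 to the remainder.
  remainder 1 ≠ 0; add m_6 = 1 to the basis.

The other S-polynomials (S(g_1,g_2), S(g_1,g_3), S(g_1,r), S(g_2,g_3), S(g_1,m_5), S(g_2,m_5), S(g_3,m_5), S(r,m_5), S(g_1,m_6), S(g_2,m_6), S(g_3,m_6), S(r,m_6), S(m_5,m_6)) all reduce to 0 modulo the current basis, so we have a Gröbner basis.
Inter-reduce: drop elements whose leading term is divisible by another's, tail-reduce, and make monic.
Reduced Gröbner basis: {1}.
The reduced Gröbner basis of I + (p) is {1}: the ideal is the whole ring, so the enlarged system has no common solution — adjoining p is inconsistent.

Ideal membership is decidable via reduction modulo a Gröbner basis.

Adjoining -x^{2} + 2x - 2y - 1 makes the ideal the whole ring: the system is inconsistent.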